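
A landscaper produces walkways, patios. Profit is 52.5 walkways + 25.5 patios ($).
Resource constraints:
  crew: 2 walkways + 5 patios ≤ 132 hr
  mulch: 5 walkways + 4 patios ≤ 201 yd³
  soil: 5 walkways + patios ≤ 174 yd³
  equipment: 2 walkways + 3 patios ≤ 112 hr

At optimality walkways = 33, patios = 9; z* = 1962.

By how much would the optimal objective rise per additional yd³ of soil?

5.5

Binding: mulch and soil. Non-binding: crew (21 unused), equipment (19 unused).
Slack constraints have shadow price 0 (complementary slackness).
The binding rows give the dual system: 5·y_mulch + 5·y_soil = 52.5 and 4·y_mulch + 1·y_soil = 25.5.
This yields shadow prices y_mulch = 5, y_soil = 5.5.
Shadow price of soil = 5.5.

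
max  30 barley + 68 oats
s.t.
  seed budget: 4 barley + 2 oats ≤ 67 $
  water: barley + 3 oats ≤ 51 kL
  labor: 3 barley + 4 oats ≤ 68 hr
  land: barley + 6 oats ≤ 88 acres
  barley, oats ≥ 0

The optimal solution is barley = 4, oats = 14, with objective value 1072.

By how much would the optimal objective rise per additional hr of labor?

Check each constraint at x*: seed budget 44/67 (slack 23); water 46/51 (slack 5); labor 68/68 (tight); land 88/88 (tight).
Since seed budget, water are not tight, their duals are 0.
The binding rows give the dual system: 3·y_labor + 1·y_land = 30 and 4·y_labor + 6·y_land = 68.
→ y_labor = 8 and y_land = 6.
Shadow price of labor = 8.

8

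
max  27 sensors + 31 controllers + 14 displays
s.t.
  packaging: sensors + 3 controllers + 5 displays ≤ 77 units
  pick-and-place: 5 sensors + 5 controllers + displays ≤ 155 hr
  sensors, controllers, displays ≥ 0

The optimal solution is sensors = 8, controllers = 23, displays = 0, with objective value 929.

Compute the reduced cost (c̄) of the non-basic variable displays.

-1

At the optimum: packaging uses 77 of 77 (binding); pick-and-place uses 155 of 155 (binding).
The binding rows give the dual system: 1·y_packaging + 5·y_pick-and-place = 27 and 3·y_packaging + 5·y_pick-and-place = 31.
This yields shadow prices y_packaging = 2, y_pick-and-place = 5.
Reduced cost of displays: c₃ − yᵀa₃ = 14 − (2·5 + 5·1) = 14 − 15 = -1.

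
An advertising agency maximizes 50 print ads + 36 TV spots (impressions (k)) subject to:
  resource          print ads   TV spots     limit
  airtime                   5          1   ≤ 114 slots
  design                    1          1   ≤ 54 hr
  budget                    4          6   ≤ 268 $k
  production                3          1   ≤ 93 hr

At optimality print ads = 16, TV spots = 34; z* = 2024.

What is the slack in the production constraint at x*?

11

production used = 3·16 + 1·34 = 82; slack = 93 − 82 = 11.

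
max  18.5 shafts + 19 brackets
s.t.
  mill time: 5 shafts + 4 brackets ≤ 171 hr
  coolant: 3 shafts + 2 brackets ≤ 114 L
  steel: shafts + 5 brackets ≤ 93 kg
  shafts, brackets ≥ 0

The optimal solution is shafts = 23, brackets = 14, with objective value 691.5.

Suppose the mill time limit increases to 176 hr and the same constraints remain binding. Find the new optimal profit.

Binding: mill time and steel. Non-binding: coolant (17 unused).
Since coolant is not tight, its dual is 0.
The binding rows give the dual system: 5·y_mill time + 1·y_steel = 18.5 and 4·y_mill time + 5·y_steel = 19.
Solving: y_mill time = 3.5, y_steel = 1.
Δz = y_mill time·Δb = 3.5 × (5) = 17.5, so new z* = 691.5 + 17.5 = 709.

709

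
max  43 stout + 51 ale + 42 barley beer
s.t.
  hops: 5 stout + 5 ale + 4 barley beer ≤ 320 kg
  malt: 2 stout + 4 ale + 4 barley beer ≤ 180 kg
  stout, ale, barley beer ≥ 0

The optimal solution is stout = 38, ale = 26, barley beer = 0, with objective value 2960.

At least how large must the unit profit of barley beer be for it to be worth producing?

44

At the optimum: hops uses 320 of 320 (binding); malt uses 180 of 180 (binding).
Dual feasibility on the basic columns requires 5·y_hops + 2·y_malt = 43, 5·y_hops + 4·y_malt = 51.
→ y_hops = 7 and y_malt = 4.
barley beer enters the basis when its profit ≥ yᵀa₃ = 7·4 + 4·4 = 44.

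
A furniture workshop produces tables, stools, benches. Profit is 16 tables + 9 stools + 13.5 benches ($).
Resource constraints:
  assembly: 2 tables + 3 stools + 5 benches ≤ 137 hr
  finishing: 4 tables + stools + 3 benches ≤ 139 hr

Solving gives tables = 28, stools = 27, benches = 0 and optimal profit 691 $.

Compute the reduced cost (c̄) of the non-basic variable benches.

-5.5

At the optimum: assembly uses 137 of 137 (binding); finishing uses 139 of 139 (binding).
Dual feasibility on the basic columns requires 2·y_assembly + 4·y_finishing = 16, 3·y_assembly + 1·y_finishing = 9.
→ y_assembly = 2 and y_finishing = 3.
Reduced cost of benches: c₃ − yᵀa₃ = 13.5 − (2·5 + 3·3) = 13.5 − 19 = -5.5.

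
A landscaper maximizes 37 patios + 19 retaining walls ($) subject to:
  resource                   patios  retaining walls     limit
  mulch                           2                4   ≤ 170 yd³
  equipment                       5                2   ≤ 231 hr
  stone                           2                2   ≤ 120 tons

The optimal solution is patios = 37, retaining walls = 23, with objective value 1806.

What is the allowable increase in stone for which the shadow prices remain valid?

1.5

Binding constraints: equipment, stone. The basis is B = [[5,2],[2,2]] with det 6.
Per unit increase in stone, x* moves by d = (-0.3333, 0.8333).
The basis stays optimal until mulch becomes binding; allowable increase = 1.5 tons.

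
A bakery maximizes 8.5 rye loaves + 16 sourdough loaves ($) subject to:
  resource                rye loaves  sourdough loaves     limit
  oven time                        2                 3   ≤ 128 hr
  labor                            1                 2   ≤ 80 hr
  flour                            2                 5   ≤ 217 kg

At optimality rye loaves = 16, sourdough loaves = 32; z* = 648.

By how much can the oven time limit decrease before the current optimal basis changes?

8

Binding constraints: oven time, labor. The basis is B = [[2,3],[1,2]] with det 1.
Per unit decrease in oven time, x* moves by d = (-2, 1).
The basis stays optimal until rye loaves reaches 0; allowable decrease = 8 hr.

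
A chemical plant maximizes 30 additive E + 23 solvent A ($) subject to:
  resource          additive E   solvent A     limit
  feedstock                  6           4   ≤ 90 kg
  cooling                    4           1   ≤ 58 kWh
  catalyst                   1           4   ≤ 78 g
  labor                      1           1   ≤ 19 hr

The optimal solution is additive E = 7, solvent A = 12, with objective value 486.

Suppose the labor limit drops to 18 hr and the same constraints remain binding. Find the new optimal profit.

Check each constraint at x*: feedstock 90/90 (tight); cooling 40/58 (slack 18); catalyst 55/78 (slack 23); labor 19/19 (tight).
Since cooling, catalyst are not tight, their duals are 0.
The binding rows give the dual system: 6·y_feedstock + 1·y_labor = 30 and 4·y_feedstock + 1·y_labor = 23.
Solving: y_feedstock = 3.5, y_labor = 9.
Δz = y_labor·Δb = 9 × (-1) = -9, so new z* = 486 − 9 = 477.

477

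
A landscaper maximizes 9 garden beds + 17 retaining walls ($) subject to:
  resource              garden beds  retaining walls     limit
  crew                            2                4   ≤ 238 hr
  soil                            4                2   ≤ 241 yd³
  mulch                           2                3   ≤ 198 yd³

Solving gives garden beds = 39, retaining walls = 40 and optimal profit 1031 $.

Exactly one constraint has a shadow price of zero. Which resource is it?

crew: 238/238 (binding)
soil: 236/241 (slack 5)
mulch: 198/198 (binding)
By complementary slackness, a constraint with positive slack has shadow price 0 → soil.

soil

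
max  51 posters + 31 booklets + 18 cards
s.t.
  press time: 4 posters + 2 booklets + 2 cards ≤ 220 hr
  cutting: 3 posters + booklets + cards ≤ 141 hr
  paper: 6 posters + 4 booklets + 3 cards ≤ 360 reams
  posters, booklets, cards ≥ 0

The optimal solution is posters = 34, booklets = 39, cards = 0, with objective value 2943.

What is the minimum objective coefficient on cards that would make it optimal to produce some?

24

Check each constraint at x*: press time 214/220 (slack 6); cutting 141/141 (tight); paper 360/360 (tight).
By complementary slackness, y = 0 for the non-binding constraint.
Dual feasibility on the basic columns requires 3·y_cutting + 6·y_paper = 51, 1·y_cutting + 4·y_paper = 31.
This yields shadow prices y_cutting = 3, y_paper = 7.
cards enters the basis when its profit ≥ yᵀa₃ = 3·1 + 7·3 = 24.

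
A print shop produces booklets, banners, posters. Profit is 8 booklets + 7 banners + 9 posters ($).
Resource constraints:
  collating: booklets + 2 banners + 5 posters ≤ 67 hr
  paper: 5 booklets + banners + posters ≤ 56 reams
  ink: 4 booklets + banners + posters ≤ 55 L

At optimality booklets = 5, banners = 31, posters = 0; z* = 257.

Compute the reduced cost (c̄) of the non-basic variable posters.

Binding: collating and paper. Non-binding: ink (4 unused).
Since ink is not tight, its dual is 0.
From A_Bᵀ y = c: 1·y_collating + 5·y_paper = 8; 2·y_collating + 1·y_paper = 7.
Solving: y_collating = 3, y_paper = 1.
Reduced cost of posters: c₃ − yᵀa₃ = 9 − (3·5 + 1·1) = 9 − 16 = -7.

-7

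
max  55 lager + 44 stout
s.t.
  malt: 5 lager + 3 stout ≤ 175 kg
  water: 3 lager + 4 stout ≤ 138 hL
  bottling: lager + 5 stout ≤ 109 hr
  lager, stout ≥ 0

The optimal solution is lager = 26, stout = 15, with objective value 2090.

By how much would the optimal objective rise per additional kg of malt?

Binding: malt and water. Non-binding: bottling (8 unused).
Slack constraints have shadow price 0 (complementary slackness).
The binding rows give the dual system: 5·y_malt + 3·y_water = 55 and 3·y_malt + 4·y_water = 44.
Solving: y_malt = 8, y_water = 5.
Shadow price of malt = 8.

8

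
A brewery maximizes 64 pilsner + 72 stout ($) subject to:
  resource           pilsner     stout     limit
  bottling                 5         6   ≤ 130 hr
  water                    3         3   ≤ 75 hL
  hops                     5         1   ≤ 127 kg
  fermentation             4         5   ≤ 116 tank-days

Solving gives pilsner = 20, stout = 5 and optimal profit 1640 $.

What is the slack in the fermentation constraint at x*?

fermentation used = 4·20 + 5·5 = 105; slack = 116 − 105 = 11.

11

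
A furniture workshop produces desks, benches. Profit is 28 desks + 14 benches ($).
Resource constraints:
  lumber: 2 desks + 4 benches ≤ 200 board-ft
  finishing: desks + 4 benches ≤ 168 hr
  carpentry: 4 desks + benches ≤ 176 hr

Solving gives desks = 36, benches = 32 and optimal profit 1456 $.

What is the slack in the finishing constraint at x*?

4

finishing used = 1·36 + 4·32 = 164; slack = 168 − 164 = 4.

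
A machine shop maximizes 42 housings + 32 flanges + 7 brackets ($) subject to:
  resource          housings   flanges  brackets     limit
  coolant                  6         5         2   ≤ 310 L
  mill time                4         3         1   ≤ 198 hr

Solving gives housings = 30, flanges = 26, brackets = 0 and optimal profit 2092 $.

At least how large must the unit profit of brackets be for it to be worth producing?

Both coolant and mill time are binding at x*.
From A_Bᵀ y = c: 6·y_coolant + 4·y_mill time = 42; 5·y_coolant + 3·y_mill time = 32.
Solving: y_coolant = 1, y_mill time = 9.
brackets enters the basis when its profit ≥ yᵀa₃ = 1·2 + 9·1 = 11.

11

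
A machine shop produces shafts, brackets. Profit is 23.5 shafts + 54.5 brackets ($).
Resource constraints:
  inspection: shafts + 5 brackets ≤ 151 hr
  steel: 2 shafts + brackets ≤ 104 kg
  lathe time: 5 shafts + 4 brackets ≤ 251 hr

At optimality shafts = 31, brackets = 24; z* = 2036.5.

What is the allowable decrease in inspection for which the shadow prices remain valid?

Binding constraints: inspection, lathe time. The basis is B = [[1,5],[5,4]] with det -21.
Per unit decrease in inspection, x* moves by d = (0.1905, -0.2381).
The basis stays optimal until brackets reaches 0; allowable decrease = 100.8 hr.

100.8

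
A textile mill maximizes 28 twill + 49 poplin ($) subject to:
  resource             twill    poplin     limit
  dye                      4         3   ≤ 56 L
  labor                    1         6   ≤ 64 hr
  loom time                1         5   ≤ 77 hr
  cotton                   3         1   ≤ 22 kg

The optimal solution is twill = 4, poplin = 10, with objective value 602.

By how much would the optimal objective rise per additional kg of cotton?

Check each constraint at x*: dye 46/56 (slack 10); labor 64/64 (tight); loom time 54/77 (slack 23); cotton 22/22 (tight).
Slack constraints have shadow price 0 (complementary slackness).
The binding rows give the dual system: 1·y_labor + 3·y_cotton = 28 and 6·y_labor + 1·y_cotton = 49.
→ y_labor = 7 and y_cotton = 7.
Shadow price of cotton = 7.

7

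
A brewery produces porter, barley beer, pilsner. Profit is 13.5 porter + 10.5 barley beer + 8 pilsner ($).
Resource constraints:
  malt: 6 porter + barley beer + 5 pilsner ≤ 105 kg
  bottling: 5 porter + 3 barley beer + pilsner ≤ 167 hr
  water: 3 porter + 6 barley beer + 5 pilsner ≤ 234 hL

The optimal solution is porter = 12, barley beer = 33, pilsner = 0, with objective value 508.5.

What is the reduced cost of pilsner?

-7

Check each constraint at x*: malt 105/105 (tight); bottling 159/167 (slack 8); water 234/234 (tight).
By complementary slackness, y = 0 for the non-binding constraint.
The binding rows give the dual system: 6·y_malt + 3·y_water = 13.5 and 1·y_malt + 6·y_water = 10.5.
→ y_malt = 1.5 and y_water = 1.5.
Reduced cost of pilsner: c₃ − yᵀa₃ = 8 − (1.5·5 + 1.5·5) = 8 − 15 = -7.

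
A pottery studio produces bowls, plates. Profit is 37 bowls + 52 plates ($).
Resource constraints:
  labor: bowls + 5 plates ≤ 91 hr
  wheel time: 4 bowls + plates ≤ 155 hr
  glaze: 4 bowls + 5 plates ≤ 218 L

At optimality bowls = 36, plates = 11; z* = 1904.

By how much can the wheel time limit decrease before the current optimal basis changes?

136.8

Binding constraints: labor, wheel time. The basis is B = [[1,5],[4,1]] with det -19.
Per unit decrease in wheel time, x* moves by d = (-0.2632, 0.0526).
The basis stays optimal until bowls reaches 0; allowable decrease = 136.8 hr.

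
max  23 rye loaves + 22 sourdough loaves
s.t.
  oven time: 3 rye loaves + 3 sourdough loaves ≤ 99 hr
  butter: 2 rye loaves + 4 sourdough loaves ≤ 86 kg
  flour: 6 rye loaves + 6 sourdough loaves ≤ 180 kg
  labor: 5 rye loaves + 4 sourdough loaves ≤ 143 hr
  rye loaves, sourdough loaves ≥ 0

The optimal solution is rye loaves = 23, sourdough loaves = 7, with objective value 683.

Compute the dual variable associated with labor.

1

At the optimum: oven time uses 90 of 99 (slack = 9); butter uses 74 of 86 (slack = 12); flour uses 180 of 180 (binding); labor uses 143 of 143 (binding).
By complementary slackness, y = 0 for the non-binding constraints.
The binding rows give the dual system: 6·y_flour + 5·y_labor = 23 and 6·y_flour + 4·y_labor = 22.
Solving: y_flour = 3, y_labor = 1.
Shadow price of labor = 1.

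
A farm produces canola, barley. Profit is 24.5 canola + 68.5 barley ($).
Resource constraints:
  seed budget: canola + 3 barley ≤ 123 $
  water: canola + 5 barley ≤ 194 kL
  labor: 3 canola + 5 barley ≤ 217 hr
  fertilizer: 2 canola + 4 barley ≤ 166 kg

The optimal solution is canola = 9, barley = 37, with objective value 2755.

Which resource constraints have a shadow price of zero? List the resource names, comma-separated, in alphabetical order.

labor, seed budget

seed budget: 120/123 (slack 3)
water: 194/194 (binding)
labor: 212/217 (slack 5)
fertilizer: 166/166 (binding)
By complementary slackness, a constraint with positive slack has shadow price 0 → labor, seed budget.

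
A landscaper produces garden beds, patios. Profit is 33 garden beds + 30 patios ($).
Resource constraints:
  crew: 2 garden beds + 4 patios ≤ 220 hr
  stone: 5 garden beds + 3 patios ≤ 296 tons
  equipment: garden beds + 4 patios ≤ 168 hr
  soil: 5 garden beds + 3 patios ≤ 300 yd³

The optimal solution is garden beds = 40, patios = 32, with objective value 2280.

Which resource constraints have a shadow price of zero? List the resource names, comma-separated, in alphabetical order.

crew, soil

crew: 208/220 (slack 12)
stone: 296/296 (binding)
equipment: 168/168 (binding)
soil: 296/300 (slack 4)
By complementary slackness, a constraint with positive slack has shadow price 0 → crew, soil.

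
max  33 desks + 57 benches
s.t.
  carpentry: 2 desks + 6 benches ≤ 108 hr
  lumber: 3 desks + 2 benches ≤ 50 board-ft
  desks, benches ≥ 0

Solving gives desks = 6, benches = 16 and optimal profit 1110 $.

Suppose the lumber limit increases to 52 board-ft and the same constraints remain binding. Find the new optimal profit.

Check each constraint at x*: carpentry 108/108 (tight); lumber 50/50 (tight).
The binding rows give the dual system: 2·y_carpentry + 3·y_lumber = 33 and 6·y_carpentry + 2·y_lumber = 57.
→ y_carpentry = 7.5 and y_lumber = 6.
Δz = y_lumber·Δb = 6 × (2) = 12, so new z* = 1110 + 12 = 1122.

1122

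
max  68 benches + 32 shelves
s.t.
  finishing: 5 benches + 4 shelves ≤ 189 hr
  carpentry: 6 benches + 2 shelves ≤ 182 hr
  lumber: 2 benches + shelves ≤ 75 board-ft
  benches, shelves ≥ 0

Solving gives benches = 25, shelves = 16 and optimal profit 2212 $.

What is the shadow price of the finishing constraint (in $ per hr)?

4

Check each constraint at x*: finishing 189/189 (tight); carpentry 182/182 (tight); lumber 66/75 (slack 9).
Slack constraints have shadow price 0 (complementary slackness).
From A_Bᵀ y = c: 5·y_finishing + 6·y_carpentry = 68; 4·y_finishing + 2·y_carpentry = 32.
→ y_finishing = 4 and y_carpentry = 8.
Shadow price of finishing = 4.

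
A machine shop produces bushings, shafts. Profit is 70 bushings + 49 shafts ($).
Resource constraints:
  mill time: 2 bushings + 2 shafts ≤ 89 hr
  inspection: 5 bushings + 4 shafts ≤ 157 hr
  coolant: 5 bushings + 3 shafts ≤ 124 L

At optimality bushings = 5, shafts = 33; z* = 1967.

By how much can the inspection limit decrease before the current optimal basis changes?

33

Binding constraints: inspection, coolant. The basis is B = [[5,4],[5,3]] with det -5.
Per unit decrease in inspection, x* moves by d = (0.6, -1).
The basis stays optimal until shafts reaches 0; allowable decrease = 33 hr.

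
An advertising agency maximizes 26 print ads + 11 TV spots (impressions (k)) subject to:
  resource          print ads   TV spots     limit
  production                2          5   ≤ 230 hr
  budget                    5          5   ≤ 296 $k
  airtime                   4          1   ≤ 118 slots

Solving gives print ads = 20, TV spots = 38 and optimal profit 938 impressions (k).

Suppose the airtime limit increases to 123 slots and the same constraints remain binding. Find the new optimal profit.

At the optimum: production uses 230 of 230 (binding); budget uses 290 of 296 (slack = 6); airtime uses 118 of 118 (binding).
Since budget is not tight, its dual is 0.
Dual feasibility on the basic columns requires 2·y_production + 4·y_airtime = 26, 5·y_production + 1·y_airtime = 11.
→ y_production = 1 and y_airtime = 6.
Δz = y_airtime·Δb = 6 × (5) = 30, so new z* = 938 + 30 = 968.

968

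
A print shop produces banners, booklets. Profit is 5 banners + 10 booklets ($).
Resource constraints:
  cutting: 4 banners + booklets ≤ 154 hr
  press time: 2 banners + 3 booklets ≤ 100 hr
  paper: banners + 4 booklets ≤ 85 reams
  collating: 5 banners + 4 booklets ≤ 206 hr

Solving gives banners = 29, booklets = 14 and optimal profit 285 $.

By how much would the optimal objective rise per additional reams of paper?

Binding: press time and paper. Non-binding: cutting (24 unused), collating (5 unused).
Slack constraints have shadow price 0 (complementary slackness).
Dual feasibility on the basic columns requires 2·y_press time + 1·y_paper = 5, 3·y_press time + 4·y_paper = 10.
This yields shadow prices y_press time = 2, y_paper = 1.
Shadow price of paper = 1.

1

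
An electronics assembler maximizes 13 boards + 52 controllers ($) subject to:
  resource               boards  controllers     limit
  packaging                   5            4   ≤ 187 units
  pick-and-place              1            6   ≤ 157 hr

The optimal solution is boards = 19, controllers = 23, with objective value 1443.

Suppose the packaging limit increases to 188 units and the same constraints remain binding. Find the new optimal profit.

1444

At the optimum: packaging uses 187 of 187 (binding); pick-and-place uses 157 of 157 (binding).
From A_Bᵀ y = c: 5·y_packaging + 1·y_pick-and-place = 13; 4·y_packaging + 6·y_pick-and-place = 52.
This yields shadow prices y_packaging = 1, y_pick-and-place = 8.
Δz = y_packaging·Δb = 1 × (1) = 1, so new z* = 1443 + 1 = 1444.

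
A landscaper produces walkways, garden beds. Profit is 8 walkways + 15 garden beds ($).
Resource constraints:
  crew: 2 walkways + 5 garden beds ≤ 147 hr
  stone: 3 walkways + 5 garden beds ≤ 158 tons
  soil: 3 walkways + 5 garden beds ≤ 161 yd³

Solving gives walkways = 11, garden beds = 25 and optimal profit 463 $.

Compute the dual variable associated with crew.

Binding: crew and stone. Non-binding: soil (3 unused).
Since soil is not tight, its dual is 0.
The binding rows give the dual system: 2·y_crew + 3·y_stone = 8 and 5·y_crew + 5·y_stone = 15.
This yields shadow prices y_crew = 1, y_stone = 2.
Shadow price of crew = 1.

1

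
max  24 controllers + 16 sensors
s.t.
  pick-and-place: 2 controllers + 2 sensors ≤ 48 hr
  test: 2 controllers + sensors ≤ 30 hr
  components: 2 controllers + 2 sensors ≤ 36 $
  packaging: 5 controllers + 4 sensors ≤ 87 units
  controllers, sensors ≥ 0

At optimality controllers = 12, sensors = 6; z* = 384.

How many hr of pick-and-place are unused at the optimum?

12

pick-and-place used = 2·12 + 2·6 = 36; slack = 48 − 36 = 12.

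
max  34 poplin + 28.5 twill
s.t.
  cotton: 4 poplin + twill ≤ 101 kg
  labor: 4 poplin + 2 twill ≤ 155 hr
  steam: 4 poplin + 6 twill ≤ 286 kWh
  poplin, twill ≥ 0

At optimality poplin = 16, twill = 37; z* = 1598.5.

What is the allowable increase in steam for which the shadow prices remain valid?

85

Binding constraints: cotton, steam. The basis is B = [[4,1],[4,6]] with det 20.
Per unit increase in steam, x* moves by d = (-0.05, 0.2).
The basis stays optimal until labor becomes binding; allowable increase = 85 kWh.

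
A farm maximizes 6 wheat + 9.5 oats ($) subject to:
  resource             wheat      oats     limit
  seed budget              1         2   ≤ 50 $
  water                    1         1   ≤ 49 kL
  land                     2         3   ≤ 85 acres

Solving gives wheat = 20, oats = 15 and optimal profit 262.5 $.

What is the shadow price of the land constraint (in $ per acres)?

Binding: seed budget and land. Non-binding: water (14 unused).
By complementary slackness, y = 0 for the non-binding constraint.
The binding rows give the dual system: 1·y_seed budget + 2·y_land = 6 and 2·y_seed budget + 3·y_land = 9.5.
Solving: y_seed budget = 1, y_land = 2.5.
Shadow price of land = 2.5.

2.5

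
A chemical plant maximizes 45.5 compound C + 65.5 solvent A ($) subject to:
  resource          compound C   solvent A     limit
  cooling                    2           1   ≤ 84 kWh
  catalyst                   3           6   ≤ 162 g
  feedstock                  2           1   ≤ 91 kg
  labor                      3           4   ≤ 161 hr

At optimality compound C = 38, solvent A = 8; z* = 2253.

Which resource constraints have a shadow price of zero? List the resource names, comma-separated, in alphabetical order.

feedstock, labor

cooling: 84/84 (binding)
catalyst: 162/162 (binding)
feedstock: 84/91 (slack 7)
labor: 146/161 (slack 15)
By complementary slackness, a constraint with positive slack has shadow price 0 → feedstock, labor.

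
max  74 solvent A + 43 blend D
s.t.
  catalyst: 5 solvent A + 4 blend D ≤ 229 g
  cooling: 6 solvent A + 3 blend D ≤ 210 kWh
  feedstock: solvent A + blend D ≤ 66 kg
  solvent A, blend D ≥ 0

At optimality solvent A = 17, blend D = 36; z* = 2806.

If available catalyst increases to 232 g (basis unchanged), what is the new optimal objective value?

2818

Binding: catalyst and cooling. Non-binding: feedstock (13 unused).
By complementary slackness, y = 0 for the non-binding constraint.
From A_Bᵀ y = c: 5·y_catalyst + 6·y_cooling = 74; 4·y_catalyst + 3·y_cooling = 43.
This yields shadow prices y_catalyst = 4, y_cooling = 9.
Δz = y_catalyst·Δb = 4 × (3) = 12, so new z* = 2806 + 12 = 2818.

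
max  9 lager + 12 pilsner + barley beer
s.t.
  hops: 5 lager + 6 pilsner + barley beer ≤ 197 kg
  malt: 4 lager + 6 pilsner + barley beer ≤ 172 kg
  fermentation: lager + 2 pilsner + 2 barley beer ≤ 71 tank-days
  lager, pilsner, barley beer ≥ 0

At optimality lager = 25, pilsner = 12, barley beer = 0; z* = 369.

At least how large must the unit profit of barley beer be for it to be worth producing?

At the optimum: hops uses 197 of 197 (binding); malt uses 172 of 172 (binding); fermentation uses 49 of 71 (slack = 22).
Slack constraints have shadow price 0 (complementary slackness).
Dual feasibility on the basic columns requires 5·y_hops + 4·y_malt = 9, 6·y_hops + 6·y_malt = 12.
This yields shadow prices y_hops = 1, y_malt = 1.
barley beer enters the basis when its profit ≥ yᵀa₃ = 1·1 + 1·1 = 2.

2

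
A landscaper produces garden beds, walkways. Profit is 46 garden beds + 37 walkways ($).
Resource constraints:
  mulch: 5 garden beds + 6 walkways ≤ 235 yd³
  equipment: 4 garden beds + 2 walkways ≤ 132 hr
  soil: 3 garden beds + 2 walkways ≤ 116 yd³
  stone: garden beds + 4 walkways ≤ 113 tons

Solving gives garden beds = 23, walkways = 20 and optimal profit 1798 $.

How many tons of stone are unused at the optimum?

stone used = 1·23 + 4·20 = 103; slack = 113 − 103 = 10.

10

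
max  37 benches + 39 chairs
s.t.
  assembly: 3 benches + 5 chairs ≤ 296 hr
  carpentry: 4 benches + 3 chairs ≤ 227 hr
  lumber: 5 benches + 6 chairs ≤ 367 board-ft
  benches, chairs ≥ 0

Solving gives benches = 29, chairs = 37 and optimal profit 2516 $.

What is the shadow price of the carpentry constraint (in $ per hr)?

3

At the optimum: assembly uses 272 of 296 (slack = 24); carpentry uses 227 of 227 (binding); lumber uses 367 of 367 (binding).
Slack constraints have shadow price 0 (complementary slackness).
Dual feasibility on the basic columns requires 4·y_carpentry + 5·y_lumber = 37, 3·y_carpentry + 6·y_lumber = 39.
This yields shadow prices y_carpentry = 3, y_lumber = 5.
Shadow price of carpentry = 3.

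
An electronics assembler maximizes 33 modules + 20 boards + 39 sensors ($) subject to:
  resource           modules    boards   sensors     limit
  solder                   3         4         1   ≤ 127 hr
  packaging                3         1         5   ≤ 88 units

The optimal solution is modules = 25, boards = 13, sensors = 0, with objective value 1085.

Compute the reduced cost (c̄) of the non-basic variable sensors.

-4

Check each constraint at x*: solder 127/127 (tight); packaging 88/88 (tight).
From A_Bᵀ y = c: 3·y_solder + 3·y_packaging = 33; 4·y_solder + 1·y_packaging = 20.
This yields shadow prices y_solder = 3, y_packaging = 8.
Reduced cost of sensors: c₃ − yᵀa₃ = 39 − (3·1 + 8·5) = 39 − 43 = -4.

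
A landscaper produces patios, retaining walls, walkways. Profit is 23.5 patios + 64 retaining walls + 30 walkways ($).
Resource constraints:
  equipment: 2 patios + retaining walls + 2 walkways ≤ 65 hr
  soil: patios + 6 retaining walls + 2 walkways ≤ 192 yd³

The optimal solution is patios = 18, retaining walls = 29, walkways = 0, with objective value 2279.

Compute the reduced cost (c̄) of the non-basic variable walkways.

Check each constraint at x*: equipment 65/65 (tight); soil 192/192 (tight).
From A_Bᵀ y = c: 2·y_equipment + 1·y_soil = 23.5; 1·y_equipment + 6·y_soil = 64.
Solving: y_equipment = 7, y_soil = 9.5.
Reduced cost of walkways: c₃ − yᵀa₃ = 30 − (7·2 + 9.5·2) = 30 − 33 = -3.

-3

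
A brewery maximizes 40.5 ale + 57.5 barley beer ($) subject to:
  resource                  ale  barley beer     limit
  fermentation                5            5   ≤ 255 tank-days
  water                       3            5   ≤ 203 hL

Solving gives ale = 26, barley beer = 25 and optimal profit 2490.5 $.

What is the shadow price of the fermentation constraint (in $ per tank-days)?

3

Check each constraint at x*: fermentation 255/255 (tight); water 203/203 (tight).
Dual feasibility on the basic columns requires 5·y_fermentation + 3·y_water = 40.5, 5·y_fermentation + 5·y_water = 57.5.
Solving: y_fermentation = 3, y_water = 8.5.
Shadow price of fermentation = 3.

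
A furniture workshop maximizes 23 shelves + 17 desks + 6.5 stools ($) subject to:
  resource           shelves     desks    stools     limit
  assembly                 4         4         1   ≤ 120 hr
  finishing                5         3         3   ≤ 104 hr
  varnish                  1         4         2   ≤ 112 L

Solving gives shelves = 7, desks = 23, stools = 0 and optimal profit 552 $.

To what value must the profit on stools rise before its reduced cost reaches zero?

11

Check each constraint at x*: assembly 120/120 (tight); finishing 104/104 (tight); varnish 99/112 (slack 13).
Since varnish is not tight, its dual is 0.
From A_Bᵀ y = c: 4·y_assembly + 5·y_finishing = 23; 4·y_assembly + 3·y_finishing = 17.
This yields shadow prices y_assembly = 2, y_finishing = 3.
stools enters the basis when its profit ≥ yᵀa₃ = 2·1 + 3·3 = 11.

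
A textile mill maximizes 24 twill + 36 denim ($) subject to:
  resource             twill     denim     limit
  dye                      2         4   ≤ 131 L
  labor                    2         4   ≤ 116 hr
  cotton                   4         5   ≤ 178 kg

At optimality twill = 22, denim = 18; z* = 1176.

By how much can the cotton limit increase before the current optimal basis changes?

Binding constraints: labor, cotton. The basis is B = [[2,4],[4,5]] with det -6.
Per unit increase in cotton, x* moves by d = (0.6667, -0.3333).
The basis stays optimal until denim reaches 0; allowable increase = 54 kg.

54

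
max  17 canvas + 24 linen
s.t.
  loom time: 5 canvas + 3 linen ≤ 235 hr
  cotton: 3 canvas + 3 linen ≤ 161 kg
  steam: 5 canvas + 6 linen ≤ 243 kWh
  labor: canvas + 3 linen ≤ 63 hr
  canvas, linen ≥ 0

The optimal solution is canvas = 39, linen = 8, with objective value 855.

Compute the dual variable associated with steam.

3

Binding: steam and labor. Non-binding: loom time (16 unused), cotton (20 unused).
By complementary slackness, y = 0 for the non-binding constraints.
From A_Bᵀ y = c: 5·y_steam + 1·y_labor = 17; 6·y_steam + 3·y_labor = 24.
→ y_steam = 3 and y_labor = 2.
Shadow price of steam = 3.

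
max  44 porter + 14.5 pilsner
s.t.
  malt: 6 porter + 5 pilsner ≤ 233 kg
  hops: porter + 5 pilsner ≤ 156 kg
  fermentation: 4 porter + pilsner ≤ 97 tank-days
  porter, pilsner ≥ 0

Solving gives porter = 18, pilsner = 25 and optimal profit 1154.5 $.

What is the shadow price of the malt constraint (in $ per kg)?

1

Binding: malt and fermentation. Non-binding: hops (13 unused).
Since hops is not tight, its dual is 0.
The binding rows give the dual system: 6·y_malt + 4·y_fermentation = 44 and 5·y_malt + 1·y_fermentation = 14.5.
→ y_malt = 1 and y_fermentation = 9.5.
Shadow price of malt = 1.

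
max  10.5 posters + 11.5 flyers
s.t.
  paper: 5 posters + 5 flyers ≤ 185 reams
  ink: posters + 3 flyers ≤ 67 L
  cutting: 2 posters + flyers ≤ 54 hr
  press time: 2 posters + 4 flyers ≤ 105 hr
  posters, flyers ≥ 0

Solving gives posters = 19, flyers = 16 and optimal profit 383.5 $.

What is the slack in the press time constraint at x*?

press time used = 2·19 + 4·16 = 102; slack = 105 − 102 = 3.

3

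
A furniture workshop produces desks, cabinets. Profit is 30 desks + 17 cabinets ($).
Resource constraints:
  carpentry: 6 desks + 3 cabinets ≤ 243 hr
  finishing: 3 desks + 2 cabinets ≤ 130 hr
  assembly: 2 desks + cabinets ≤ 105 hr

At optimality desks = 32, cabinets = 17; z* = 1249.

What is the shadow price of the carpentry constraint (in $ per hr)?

Check each constraint at x*: carpentry 243/243 (tight); finishing 130/130 (tight); assembly 81/105 (slack 24).
By complementary slackness, y = 0 for the non-binding constraint.
Dual feasibility on the basic columns requires 6·y_carpentry + 3·y_finishing = 30, 3·y_carpentry + 2·y_finishing = 17.
→ y_carpentry = 3 and y_finishing = 4.
Shadow price of carpentry = 3.

3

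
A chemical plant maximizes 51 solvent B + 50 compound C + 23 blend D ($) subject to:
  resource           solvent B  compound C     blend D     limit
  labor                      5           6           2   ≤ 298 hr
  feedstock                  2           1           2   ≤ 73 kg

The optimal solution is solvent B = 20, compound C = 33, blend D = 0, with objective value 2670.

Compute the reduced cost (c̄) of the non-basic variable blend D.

Check each constraint at x*: labor 298/298 (tight); feedstock 73/73 (tight).
From A_Bᵀ y = c: 5·y_labor + 2·y_feedstock = 51; 6·y_labor + 1·y_feedstock = 50.
Solving: y_labor = 7, y_feedstock = 8.
Reduced cost of blend D: c₃ − yᵀa₃ = 23 − (7·2 + 8·2) = 23 − 30 = -7.

-7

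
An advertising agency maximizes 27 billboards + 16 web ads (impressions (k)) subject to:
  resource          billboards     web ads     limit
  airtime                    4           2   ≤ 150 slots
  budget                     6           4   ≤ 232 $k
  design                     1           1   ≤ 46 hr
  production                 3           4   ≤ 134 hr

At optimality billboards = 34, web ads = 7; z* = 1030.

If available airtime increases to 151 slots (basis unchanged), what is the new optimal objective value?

At the optimum: airtime uses 150 of 150 (binding); budget uses 232 of 232 (binding); design uses 41 of 46 (slack = 5); production uses 130 of 134 (slack = 4).
Slack constraints have shadow price 0 (complementary slackness).
The binding rows give the dual system: 4·y_airtime + 6·y_budget = 27 and 2·y_airtime + 4·y_budget = 16.
Solving: y_airtime = 3, y_budget = 2.5.
Δz = y_airtime·Δb = 3 × (1) = 3, so new z* = 1030 + 3 = 1033.

1033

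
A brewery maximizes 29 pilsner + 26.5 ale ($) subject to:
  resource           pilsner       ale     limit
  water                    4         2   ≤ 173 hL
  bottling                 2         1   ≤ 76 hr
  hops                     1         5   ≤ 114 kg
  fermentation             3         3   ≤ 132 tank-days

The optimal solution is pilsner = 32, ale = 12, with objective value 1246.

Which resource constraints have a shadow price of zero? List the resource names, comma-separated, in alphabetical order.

water: 152/173 (slack 21)
bottling: 76/76 (binding)
hops: 92/114 (slack 22)
fermentation: 132/132 (binding)
By complementary slackness, a constraint with positive slack has shadow price 0 → hops, water.

hops, water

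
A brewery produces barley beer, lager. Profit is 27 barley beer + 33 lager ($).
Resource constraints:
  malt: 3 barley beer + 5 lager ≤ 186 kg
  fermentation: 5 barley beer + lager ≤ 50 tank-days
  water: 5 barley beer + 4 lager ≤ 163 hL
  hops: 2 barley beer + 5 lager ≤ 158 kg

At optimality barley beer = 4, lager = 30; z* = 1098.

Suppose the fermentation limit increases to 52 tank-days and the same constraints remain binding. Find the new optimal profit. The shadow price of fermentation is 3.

1104

Δb = 2, so new z* = 1098 + (3)·(2) = 1098 + 6 = 1104.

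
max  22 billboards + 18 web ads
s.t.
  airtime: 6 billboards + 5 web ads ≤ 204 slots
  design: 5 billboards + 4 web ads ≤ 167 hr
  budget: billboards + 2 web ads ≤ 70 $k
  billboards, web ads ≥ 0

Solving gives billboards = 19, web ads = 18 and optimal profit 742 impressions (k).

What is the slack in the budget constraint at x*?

15

budget used = 1·19 + 2·18 = 55; slack = 70 − 55 = 15.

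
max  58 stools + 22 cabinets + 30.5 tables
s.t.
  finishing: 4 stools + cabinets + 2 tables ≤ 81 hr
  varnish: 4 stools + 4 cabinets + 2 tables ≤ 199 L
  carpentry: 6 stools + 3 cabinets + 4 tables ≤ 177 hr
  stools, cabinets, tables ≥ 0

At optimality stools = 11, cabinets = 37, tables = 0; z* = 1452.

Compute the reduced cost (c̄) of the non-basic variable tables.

Binding: finishing and carpentry. Non-binding: varnish (7 unused).
Slack constraints have shadow price 0 (complementary slackness).
The binding rows give the dual system: 4·y_finishing + 6·y_carpentry = 58 and 1·y_finishing + 3·y_carpentry = 22.
→ y_finishing = 7 and y_carpentry = 5.
Reduced cost of tables: c₃ − yᵀa₃ = 30.5 − (7·2 + 5·4) = 30.5 − 34 = -3.5.

-3.5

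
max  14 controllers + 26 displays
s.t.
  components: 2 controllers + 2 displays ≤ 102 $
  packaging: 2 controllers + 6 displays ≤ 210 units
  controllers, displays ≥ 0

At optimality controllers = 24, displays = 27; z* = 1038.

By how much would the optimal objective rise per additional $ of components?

4

Both components and packaging are binding at x*.
Dual feasibility on the basic columns requires 2·y_components + 2·y_packaging = 14, 2·y_components + 6·y_packaging = 26.
Solving: y_components = 4, y_packaging = 3.
Shadow price of components = 4.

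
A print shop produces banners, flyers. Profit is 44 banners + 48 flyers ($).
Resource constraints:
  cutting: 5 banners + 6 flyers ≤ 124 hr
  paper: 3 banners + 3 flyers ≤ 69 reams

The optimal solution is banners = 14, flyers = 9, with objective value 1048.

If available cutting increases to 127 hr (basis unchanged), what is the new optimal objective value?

1060

At the optimum: cutting uses 124 of 124 (binding); paper uses 69 of 69 (binding).
Dual feasibility on the basic columns requires 5·y_cutting + 3·y_paper = 44, 6·y_cutting + 3·y_paper = 48.
This yields shadow prices y_cutting = 4, y_paper = 8.
Δz = y_cutting·Δb = 4 × (3) = 12, so new z* = 1048 + 12 = 1060.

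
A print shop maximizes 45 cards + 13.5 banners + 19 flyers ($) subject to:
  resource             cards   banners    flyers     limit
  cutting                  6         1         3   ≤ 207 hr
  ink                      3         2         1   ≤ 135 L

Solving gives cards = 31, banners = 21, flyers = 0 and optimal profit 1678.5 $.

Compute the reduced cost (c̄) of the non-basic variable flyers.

-1.5

Check each constraint at x*: cutting 207/207 (tight); ink 135/135 (tight).
From A_Bᵀ y = c: 6·y_cutting + 3·y_ink = 45; 1·y_cutting + 2·y_ink = 13.5.
This yields shadow prices y_cutting = 5.5, y_ink = 4.
Reduced cost of flyers: c₃ − yᵀa₃ = 19 − (5.5·3 + 4·1) = 19 − 20.5 = -1.5.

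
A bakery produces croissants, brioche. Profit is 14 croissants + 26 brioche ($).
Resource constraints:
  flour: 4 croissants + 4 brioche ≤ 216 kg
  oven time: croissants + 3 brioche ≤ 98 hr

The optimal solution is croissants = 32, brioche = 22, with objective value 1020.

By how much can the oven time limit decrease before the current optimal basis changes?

44

Binding constraints: flour, oven time. The basis is B = [[4,4],[1,3]] with det 8.
Per unit decrease in oven time, x* moves by d = (0.5, -0.5).
The basis stays optimal until brioche reaches 0; allowable decrease = 44 hr.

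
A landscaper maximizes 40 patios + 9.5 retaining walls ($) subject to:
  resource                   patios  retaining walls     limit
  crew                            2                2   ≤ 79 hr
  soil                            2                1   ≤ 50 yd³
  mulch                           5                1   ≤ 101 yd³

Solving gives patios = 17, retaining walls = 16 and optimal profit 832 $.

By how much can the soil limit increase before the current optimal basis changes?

Binding constraints: soil, mulch. The basis is B = [[2,1],[5,1]] with det -3.
Per unit increase in soil, x* moves by d = (-0.3333, 1.6667).
The basis stays optimal until crew becomes binding; allowable increase = 4.875 yd³.

4.875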